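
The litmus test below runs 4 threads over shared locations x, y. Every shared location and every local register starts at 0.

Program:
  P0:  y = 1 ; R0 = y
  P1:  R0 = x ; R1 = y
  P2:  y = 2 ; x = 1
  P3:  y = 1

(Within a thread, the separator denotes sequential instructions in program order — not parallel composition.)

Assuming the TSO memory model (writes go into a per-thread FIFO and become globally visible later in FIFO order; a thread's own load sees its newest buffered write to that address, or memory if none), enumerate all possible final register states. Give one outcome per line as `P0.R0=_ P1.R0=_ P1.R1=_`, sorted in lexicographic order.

outcome vector order: (P0.R0,P1.R0,P1.R1)
|TSO outcomes| = 10

P0.R0=1 P1.R0=0 P1.R1=0
P0.R0=1 P1.R0=0 P1.R1=1
P0.R0=1 P1.R0=0 P1.R1=2
P0.R0=1 P1.R0=1 P1.R1=1
P0.R0=1 P1.R0=1 P1.R1=2
P0.R0=2 P1.R0=0 P1.R1=0
P0.R0=2 P1.R0=0 P1.R1=1
P0.R0=2 P1.R0=0 P1.R1=2
P0.R0=2 P1.R0=1 P1.R1=1
P0.R0=2 P1.R0=1 P1.R1=2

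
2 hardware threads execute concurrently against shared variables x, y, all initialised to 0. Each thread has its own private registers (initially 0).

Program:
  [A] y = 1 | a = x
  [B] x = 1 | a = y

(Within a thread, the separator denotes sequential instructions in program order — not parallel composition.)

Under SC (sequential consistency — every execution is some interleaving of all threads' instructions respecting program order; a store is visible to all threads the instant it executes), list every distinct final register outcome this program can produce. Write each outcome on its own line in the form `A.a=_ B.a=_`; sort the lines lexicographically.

outcome vector order: (A.a,B.a)
|SC outcomes| = 3

A.a=0 B.a=1
A.a=1 B.a=0
A.a=1 B.a=1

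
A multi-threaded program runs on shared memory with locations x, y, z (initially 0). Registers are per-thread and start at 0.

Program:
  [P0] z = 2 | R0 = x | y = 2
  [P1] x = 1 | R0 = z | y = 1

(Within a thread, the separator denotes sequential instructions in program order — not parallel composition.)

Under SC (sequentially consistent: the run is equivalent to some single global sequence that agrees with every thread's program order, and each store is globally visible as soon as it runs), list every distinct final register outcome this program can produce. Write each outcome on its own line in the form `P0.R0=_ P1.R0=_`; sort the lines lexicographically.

outcome vector order: (P0.R0,P1.R0)
|SC outcomes| = 3

P0.R0=0 P1.R0=2
P0.R0=1 P1.R0=0
P0.R0=1 P1.R0=2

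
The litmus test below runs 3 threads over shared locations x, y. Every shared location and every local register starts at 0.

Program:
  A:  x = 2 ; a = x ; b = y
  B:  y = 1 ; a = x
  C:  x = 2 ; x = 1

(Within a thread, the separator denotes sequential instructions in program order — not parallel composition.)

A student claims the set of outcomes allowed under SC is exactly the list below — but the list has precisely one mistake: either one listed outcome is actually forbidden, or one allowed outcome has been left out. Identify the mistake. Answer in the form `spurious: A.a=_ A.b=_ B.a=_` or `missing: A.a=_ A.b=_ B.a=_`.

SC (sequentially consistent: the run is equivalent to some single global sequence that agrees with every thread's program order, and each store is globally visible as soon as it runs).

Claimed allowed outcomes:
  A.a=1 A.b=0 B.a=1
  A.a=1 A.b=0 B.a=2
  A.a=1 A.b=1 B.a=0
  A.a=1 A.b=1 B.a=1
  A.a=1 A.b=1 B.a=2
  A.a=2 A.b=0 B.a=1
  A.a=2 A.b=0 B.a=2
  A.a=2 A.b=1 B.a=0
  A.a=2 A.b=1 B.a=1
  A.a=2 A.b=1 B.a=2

spurious: A.a=1 A.b=0 B.a=2

outcome vector order: (A.a,A.b,B.a)
SC: 9 outcomes — {1/0/1; 1/1/0; 1/1/1; 1/1/2; 2/0/1; 2/0/2; 2/1/0; 2/1/1; 2/1/2}
claimed∖SC = {1/0/2}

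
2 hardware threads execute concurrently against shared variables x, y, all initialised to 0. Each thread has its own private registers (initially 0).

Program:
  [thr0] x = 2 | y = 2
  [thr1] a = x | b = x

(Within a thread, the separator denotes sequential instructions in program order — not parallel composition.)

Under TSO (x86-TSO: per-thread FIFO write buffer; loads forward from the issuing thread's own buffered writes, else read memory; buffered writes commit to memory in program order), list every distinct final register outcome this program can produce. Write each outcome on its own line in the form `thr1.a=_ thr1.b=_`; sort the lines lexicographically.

outcome vector order: (thr1.a,thr1.b)
|TSO outcomes| = 3

thr1.a=0 thr1.b=0
thr1.a=0 thr1.b=2
thr1.a=2 thr1.b=2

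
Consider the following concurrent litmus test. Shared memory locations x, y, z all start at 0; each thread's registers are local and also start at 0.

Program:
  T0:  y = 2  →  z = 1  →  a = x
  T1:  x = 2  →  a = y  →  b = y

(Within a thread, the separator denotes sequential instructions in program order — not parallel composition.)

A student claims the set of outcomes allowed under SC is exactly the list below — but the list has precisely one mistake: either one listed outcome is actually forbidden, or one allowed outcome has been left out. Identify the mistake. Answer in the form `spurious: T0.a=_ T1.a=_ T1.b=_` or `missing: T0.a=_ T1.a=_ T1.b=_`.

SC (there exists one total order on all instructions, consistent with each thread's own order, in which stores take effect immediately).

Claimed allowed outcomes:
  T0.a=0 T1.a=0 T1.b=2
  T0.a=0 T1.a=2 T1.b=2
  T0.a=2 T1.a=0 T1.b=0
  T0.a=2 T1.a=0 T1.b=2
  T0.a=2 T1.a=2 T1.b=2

spurious: T0.a=0 T1.a=0 T1.b=2

outcome vector order: (T0.a,T1.a,T1.b)
under SC → (0,2,2); (2,0,0); (2,0,2); (2,2,2)
claimed∖SC = {(0,0,2)}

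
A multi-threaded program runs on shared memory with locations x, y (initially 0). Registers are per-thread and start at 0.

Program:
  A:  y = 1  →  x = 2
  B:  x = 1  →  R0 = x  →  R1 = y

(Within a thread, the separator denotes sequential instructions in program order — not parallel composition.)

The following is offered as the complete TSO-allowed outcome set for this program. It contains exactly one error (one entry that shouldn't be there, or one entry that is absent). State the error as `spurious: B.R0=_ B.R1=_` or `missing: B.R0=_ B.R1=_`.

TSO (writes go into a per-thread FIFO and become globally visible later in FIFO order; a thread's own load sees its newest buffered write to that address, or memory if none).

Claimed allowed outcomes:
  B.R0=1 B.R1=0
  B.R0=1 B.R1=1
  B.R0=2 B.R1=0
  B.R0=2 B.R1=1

outcome vector order: (B.R0,B.R1)
[TSO] allowed = {10; 11; 21}
claimed∖TSO = {20}

spurious: B.R0=2 B.R1=0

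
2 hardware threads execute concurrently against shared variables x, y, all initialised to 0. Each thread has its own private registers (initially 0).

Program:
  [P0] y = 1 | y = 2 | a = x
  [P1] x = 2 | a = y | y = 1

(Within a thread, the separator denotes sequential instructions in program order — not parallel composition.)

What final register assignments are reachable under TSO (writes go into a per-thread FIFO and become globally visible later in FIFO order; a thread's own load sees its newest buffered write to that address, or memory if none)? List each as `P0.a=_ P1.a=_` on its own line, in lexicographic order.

outcome vector order: (P0.a,P1.a)
|TSO outcomes| = 6

P0.a=0 P1.a=0
P0.a=0 P1.a=1
P0.a=0 P1.a=2
P0.a=2 P1.a=0
P0.a=2 P1.a=1
P0.a=2 P1.a=2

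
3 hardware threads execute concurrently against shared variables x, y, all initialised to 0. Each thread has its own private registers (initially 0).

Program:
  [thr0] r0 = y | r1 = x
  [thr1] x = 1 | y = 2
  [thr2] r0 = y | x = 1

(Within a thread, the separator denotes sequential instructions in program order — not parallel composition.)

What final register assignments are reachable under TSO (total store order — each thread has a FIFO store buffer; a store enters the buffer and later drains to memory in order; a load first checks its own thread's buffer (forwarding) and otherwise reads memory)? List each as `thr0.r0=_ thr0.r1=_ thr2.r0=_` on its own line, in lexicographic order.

outcome vector order: (thr0.r0,thr0.r1,thr2.r0)
|TSO outcomes| = 6

thr0.r0=0 thr0.r1=0 thr2.r0=0
thr0.r0=0 thr0.r1=0 thr2.r0=2
thr0.r0=0 thr0.r1=1 thr2.r0=0
thr0.r0=0 thr0.r1=1 thr2.r0=2
thr0.r0=2 thr0.r1=1 thr2.r0=0
thr0.r0=2 thr0.r1=1 thr2.r0=2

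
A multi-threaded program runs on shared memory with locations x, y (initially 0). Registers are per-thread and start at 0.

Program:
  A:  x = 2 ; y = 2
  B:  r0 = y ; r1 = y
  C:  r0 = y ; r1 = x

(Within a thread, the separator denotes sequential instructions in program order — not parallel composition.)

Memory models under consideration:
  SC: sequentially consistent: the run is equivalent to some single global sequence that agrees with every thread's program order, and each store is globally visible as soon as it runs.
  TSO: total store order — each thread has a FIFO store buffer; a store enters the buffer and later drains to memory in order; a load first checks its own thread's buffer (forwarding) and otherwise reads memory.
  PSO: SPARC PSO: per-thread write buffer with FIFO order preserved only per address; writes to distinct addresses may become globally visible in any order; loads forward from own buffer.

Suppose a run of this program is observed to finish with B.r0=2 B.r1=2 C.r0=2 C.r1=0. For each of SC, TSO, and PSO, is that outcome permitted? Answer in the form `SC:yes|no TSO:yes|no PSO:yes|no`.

SC:no TSO:no PSO:yes

outcome vector order: (B.r0,B.r1,C.r0,C.r1)
[SC] allowed = {<0 0 0 0>, <0 0 0 2>, <0 0 2 2>, <0 2 0 0>, <0 2 0 2>, <0 2 2 2>, <2 2 0 0>, <2 2 0 2>, <2 2 2 2>}
[TSO] allowed = {<0 0 0 0>, <0 0 0 2>, <0 0 2 2>, <0 2 0 0>, <0 2 0 2>, <0 2 2 2>, <2 2 0 0>, <2 2 0 2>, <2 2 2 2>}
[PSO] allowed = {<0 0 0 0>, <0 0 0 2>, <0 0 2 0>, <0 0 2 2>, <0 2 0 0>, <0 2 0 2>, <0 2 2 0>, <0 2 2 2>, <2 2 0 0>, <2 2 0 2>, <2 2 2 0>, <2 2 2 2>}
target <2 2 2 0> ∈ {PSO}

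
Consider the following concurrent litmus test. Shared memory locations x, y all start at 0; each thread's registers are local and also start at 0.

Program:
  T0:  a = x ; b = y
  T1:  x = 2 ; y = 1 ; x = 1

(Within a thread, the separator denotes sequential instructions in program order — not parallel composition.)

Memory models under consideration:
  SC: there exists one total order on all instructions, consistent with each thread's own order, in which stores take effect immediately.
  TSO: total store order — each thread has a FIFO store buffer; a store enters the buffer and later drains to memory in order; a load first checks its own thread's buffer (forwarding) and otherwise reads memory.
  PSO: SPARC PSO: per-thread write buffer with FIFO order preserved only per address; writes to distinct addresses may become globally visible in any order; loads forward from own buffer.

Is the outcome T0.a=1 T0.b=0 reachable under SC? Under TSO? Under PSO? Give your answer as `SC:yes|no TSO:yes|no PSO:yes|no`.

outcome vector order: (T0.a,T0.b)
[SC] allowed = {<0 0>, <0 1>, <1 1>, <2 0>, <2 1>}
[TSO] allowed = {<0 0>, <0 1>, <1 1>, <2 0>, <2 1>}
[PSO] allowed = {<0 0>, <0 1>, <1 0>, <1 1>, <2 0>, <2 1>}
target <1 0> ∈ {PSO}

SC:no TSO:no PSO:yes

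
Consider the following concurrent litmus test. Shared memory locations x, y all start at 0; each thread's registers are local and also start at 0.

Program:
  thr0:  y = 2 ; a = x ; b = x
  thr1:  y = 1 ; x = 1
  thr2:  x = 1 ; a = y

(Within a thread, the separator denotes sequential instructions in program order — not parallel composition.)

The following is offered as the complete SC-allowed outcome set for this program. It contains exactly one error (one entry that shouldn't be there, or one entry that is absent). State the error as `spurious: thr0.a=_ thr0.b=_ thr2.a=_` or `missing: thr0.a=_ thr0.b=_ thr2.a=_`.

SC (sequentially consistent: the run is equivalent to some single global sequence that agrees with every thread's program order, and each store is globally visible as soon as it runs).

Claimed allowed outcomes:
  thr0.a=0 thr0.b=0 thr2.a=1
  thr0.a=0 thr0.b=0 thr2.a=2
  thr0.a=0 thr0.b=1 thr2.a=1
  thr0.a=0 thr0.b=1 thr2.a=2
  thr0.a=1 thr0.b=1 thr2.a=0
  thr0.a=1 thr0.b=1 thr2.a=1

missing: thr0.a=1 thr0.b=1 thr2.a=2

outcome vector order: (thr0.a,thr0.b,thr2.a)
under SC → (0,0,1) (0,0,2) (0,1,1) (0,1,2) (1,1,0) (1,1,1) (1,1,2)
SC∖claimed = {(1,1,2)}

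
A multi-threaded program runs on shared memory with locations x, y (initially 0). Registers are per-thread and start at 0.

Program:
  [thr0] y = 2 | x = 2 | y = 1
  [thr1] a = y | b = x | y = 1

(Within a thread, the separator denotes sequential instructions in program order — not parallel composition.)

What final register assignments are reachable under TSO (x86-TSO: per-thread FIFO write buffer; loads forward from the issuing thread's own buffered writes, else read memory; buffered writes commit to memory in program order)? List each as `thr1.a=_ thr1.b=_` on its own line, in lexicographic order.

thr1.a=0 thr1.b=0
thr1.a=0 thr1.b=2
thr1.a=1 thr1.b=2
thr1.a=2 thr1.b=0
thr1.a=2 thr1.b=2

outcome vector order: (thr1.a,thr1.b)
|TSO outcomes| = 5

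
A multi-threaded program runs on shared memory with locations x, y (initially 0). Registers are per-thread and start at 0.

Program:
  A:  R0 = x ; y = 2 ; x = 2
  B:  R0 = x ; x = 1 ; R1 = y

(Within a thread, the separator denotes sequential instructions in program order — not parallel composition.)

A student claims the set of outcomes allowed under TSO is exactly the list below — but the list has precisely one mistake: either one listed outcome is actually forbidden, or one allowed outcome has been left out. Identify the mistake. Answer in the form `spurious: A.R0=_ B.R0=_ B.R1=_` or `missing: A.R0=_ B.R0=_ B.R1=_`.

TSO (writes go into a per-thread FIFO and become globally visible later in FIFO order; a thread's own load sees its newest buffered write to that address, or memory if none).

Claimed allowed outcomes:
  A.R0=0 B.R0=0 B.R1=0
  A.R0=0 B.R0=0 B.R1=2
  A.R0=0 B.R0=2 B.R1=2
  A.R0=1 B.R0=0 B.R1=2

outcome vector order: (A.R0,B.R0,B.R1)
under TSO → 0/0/0, 0/0/2, 0/2/2, 1/0/0, 1/0/2
TSO∖claimed = {1/0/0}

missing: A.R0=1 B.R0=0 B.R1=0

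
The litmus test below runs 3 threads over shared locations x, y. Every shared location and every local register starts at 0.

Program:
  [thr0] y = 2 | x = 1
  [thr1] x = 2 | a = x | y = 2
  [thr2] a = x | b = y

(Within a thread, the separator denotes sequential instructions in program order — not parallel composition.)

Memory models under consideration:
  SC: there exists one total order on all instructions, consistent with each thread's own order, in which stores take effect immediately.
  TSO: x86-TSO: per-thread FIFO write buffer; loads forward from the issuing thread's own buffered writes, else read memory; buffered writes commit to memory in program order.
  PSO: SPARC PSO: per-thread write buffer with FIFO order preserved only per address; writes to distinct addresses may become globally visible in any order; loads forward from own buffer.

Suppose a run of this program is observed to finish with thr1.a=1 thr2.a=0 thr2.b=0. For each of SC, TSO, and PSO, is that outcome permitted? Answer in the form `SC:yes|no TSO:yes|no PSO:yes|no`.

outcome vector order: (thr1.a,thr2.a,thr2.b)
SC (10): <1 0 0>; <1 0 2>; <1 1 2>; <1 2 0>; <1 2 2>; <2 0 0>; <2 0 2>; <2 1 2>; <2 2 0>; <2 2 2>
TSO (10): <1 0 0>; <1 0 2>; <1 1 2>; <1 2 0>; <1 2 2>; <2 0 0>; <2 0 2>; <2 1 2>; <2 2 0>; <2 2 2>
PSO (12): <1 0 0>; <1 0 2>; <1 1 0>; <1 1 2>; <1 2 0>; <1 2 2>; <2 0 0>; <2 0 2>; <2 1 0>; <2 1 2>; <2 2 0>; <2 2 2>
target <1 0 0> ∈ {SC,TSO,PSO}

SC:yes TSO:yes PSO:yes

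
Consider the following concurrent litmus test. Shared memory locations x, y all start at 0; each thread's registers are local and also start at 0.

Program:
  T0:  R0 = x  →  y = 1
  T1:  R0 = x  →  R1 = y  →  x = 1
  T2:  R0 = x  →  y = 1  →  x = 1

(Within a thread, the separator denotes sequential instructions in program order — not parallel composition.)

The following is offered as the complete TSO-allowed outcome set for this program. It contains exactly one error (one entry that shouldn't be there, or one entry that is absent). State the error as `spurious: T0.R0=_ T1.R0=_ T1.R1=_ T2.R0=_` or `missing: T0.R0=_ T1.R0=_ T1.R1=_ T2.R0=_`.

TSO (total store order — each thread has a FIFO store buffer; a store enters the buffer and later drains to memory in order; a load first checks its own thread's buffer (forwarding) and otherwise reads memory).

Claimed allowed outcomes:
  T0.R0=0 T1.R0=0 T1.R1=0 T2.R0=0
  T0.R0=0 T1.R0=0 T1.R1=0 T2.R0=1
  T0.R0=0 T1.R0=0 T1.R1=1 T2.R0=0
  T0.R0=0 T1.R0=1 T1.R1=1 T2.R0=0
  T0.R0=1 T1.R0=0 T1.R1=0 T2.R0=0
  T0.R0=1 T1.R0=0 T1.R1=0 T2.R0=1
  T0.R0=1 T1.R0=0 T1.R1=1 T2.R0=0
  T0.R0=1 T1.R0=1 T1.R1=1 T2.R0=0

outcome vector order: (T0.R0,T1.R0,T1.R1,T2.R0)
[TSO] allowed = {0/0/0/0, 0/0/0/1, 0/0/1/0, 0/0/1/1, 0/1/1/0, 1/0/0/0, 1/0/0/1, 1/0/1/0, 1/1/1/0}
TSO∖claimed = {0/0/1/1}

missing: T0.R0=0 T1.R0=0 T1.R1=1 T2.R0=1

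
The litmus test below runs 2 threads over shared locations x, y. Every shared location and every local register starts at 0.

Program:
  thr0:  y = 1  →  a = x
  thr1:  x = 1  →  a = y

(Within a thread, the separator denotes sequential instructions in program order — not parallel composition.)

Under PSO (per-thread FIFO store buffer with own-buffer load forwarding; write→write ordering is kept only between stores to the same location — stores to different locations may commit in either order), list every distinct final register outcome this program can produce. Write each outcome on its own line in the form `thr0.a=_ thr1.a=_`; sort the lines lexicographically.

outcome vector order: (thr0.a,thr1.a)
|PSO outcomes| = 4

thr0.a=0 thr1.a=0
thr0.a=0 thr1.a=1
thr0.a=1 thr1.a=0
thr0.a=1 thr1.a=1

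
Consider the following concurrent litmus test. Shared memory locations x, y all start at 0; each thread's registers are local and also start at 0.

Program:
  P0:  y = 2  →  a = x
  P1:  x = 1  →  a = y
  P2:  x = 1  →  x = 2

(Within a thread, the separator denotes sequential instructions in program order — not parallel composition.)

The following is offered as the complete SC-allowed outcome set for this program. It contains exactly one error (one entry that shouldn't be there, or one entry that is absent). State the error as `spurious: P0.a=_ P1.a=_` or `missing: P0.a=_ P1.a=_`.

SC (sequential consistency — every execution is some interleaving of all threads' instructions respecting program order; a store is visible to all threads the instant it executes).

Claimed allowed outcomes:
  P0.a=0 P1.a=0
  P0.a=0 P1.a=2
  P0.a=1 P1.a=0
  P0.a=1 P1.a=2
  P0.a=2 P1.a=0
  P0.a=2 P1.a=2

spurious: P0.a=0 P1.a=0

outcome vector order: (P0.a,P1.a)
under SC → 02, 10, 12, 20, 22
claimed∖SC = {00}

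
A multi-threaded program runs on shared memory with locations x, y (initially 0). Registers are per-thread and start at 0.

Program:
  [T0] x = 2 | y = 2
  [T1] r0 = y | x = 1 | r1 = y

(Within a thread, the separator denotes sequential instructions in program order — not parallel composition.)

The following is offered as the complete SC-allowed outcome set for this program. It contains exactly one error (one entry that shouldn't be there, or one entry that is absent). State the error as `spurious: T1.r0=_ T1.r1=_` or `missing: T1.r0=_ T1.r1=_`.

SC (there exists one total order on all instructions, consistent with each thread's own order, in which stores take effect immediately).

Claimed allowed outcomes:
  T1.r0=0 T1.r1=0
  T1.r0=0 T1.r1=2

outcome vector order: (T1.r0,T1.r1)
under SC → (0,0) (0,2) (2,2)
SC∖claimed = {(2,2)}

missing: T1.r0=2 T1.r1=2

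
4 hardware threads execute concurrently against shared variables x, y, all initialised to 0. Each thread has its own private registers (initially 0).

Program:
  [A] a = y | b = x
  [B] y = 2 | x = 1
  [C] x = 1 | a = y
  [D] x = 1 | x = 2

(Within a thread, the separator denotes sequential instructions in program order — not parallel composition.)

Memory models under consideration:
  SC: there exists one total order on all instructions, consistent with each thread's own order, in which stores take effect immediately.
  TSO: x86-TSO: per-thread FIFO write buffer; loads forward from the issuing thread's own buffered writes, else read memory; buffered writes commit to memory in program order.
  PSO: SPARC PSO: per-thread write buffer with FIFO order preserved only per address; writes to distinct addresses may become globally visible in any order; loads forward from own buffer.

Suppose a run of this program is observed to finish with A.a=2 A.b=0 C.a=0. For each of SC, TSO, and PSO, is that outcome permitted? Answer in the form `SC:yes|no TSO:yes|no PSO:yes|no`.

SC:no TSO:yes PSO:yes

outcome vector order: (A.a,A.b,C.a)
SC (11): <0 0 0>, <0 0 2>, <0 1 0>, <0 1 2>, <0 2 0>, <0 2 2>, <2 0 2>, <2 1 0>, <2 1 2>, <2 2 0>, <2 2 2>
TSO (12): <0 0 0>, <0 0 2>, <0 1 0>, <0 1 2>, <0 2 0>, <0 2 2>, <2 0 0>, <2 0 2>, <2 1 0>, <2 1 2>, <2 2 0>, <2 2 2>
PSO (12): <0 0 0>, <0 0 2>, <0 1 0>, <0 1 2>, <0 2 0>, <0 2 2>, <2 0 0>, <2 0 2>, <2 1 0>, <2 1 2>, <2 2 0>, <2 2 2>
target <2 0 0> ∈ {TSO,PSO}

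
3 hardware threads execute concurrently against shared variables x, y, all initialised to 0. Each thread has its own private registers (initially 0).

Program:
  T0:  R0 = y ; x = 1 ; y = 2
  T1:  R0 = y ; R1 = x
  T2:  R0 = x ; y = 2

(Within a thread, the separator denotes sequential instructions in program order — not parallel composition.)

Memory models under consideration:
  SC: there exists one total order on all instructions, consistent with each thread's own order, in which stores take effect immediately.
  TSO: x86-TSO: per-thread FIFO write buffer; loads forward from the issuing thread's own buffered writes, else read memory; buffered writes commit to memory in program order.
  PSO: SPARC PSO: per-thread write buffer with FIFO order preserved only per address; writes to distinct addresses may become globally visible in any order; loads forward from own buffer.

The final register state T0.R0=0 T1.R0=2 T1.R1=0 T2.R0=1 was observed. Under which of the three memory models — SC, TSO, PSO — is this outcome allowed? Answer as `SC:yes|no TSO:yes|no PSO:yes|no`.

SC:no TSO:no PSO:yes

outcome vector order: (T0.R0,T1.R0,T1.R1,T2.R0)
SC: 11 outcomes — {0000; 0001; 0010; 0011; 0200; 0210; 0211; 2000; 2010; 2200; 2210}
TSO: 11 outcomes — {0000; 0001; 0010; 0011; 0200; 0210; 0211; 2000; 2010; 2200; 2210}
PSO: 12 outcomes — {0000; 0001; 0010; 0011; 0200; 0201; 0210; 0211; 2000; 2010; 2200; 2210}
target 0201 ∈ {PSO}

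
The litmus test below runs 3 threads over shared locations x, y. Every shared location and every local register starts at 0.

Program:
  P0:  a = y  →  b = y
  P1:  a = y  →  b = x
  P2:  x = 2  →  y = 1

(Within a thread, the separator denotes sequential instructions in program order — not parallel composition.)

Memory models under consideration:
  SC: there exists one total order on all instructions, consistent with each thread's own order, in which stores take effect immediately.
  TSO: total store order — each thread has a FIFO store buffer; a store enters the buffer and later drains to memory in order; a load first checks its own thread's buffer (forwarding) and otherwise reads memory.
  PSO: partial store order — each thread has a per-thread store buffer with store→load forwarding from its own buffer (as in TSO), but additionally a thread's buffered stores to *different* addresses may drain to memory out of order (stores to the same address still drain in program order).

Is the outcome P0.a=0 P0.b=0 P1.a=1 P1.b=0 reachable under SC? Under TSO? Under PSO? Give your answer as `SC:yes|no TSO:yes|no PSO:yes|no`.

SC:no TSO:no PSO:yes

outcome vector order: (P0.a,P0.b,P1.a,P1.b)
SC (9): 0/0/0/0 0/0/0/2 0/0/1/2 0/1/0/0 0/1/0/2 0/1/1/2 1/1/0/0 1/1/0/2 1/1/1/2
TSO (9): 0/0/0/0 0/0/0/2 0/0/1/2 0/1/0/0 0/1/0/2 0/1/1/2 1/1/0/0 1/1/0/2 1/1/1/2
PSO (12): 0/0/0/0 0/0/0/2 0/0/1/0 0/0/1/2 0/1/0/0 0/1/0/2 0/1/1/0 0/1/1/2 1/1/0/0 1/1/0/2 1/1/1/0 1/1/1/2
target 0/0/1/0 ∈ {PSO}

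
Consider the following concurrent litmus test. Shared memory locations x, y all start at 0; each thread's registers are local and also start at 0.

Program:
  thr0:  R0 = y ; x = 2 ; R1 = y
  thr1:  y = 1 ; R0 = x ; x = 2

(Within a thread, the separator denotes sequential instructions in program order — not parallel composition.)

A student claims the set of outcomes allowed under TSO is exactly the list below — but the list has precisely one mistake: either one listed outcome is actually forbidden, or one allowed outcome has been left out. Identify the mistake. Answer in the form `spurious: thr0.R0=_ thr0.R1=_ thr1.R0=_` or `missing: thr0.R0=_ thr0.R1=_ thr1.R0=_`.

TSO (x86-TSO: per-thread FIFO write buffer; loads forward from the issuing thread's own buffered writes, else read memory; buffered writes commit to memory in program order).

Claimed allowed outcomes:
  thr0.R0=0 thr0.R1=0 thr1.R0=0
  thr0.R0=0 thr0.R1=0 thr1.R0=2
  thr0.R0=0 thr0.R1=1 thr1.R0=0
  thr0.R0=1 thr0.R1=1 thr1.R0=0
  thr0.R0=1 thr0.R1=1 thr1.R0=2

outcome vector order: (thr0.R0,thr0.R1,thr1.R0)
TSO (6): 0/0/0 0/0/2 0/1/0 0/1/2 1/1/0 1/1/2
TSO∖claimed = {0/1/2}

missing: thr0.R0=0 thr0.R1=1 thr1.R0=2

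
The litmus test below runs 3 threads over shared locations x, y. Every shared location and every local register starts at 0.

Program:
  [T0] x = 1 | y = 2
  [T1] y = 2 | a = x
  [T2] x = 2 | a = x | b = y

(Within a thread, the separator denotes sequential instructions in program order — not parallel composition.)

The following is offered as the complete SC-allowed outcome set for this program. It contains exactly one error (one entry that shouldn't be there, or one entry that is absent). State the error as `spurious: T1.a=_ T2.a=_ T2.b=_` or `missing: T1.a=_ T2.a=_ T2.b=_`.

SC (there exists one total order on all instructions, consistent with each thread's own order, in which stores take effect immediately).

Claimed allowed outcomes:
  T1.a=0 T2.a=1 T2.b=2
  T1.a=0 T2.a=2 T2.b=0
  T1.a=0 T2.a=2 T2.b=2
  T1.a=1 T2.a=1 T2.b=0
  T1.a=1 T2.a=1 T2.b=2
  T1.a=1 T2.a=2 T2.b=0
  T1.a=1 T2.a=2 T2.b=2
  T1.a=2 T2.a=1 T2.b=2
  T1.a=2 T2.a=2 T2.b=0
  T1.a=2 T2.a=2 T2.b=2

outcome vector order: (T1.a,T2.a,T2.b)
SC: 9 outcomes — {012 022 110 112 120 122 212 220 222}
claimed∖SC = {020}

spurious: T1.a=0 T2.a=2 T2.b=0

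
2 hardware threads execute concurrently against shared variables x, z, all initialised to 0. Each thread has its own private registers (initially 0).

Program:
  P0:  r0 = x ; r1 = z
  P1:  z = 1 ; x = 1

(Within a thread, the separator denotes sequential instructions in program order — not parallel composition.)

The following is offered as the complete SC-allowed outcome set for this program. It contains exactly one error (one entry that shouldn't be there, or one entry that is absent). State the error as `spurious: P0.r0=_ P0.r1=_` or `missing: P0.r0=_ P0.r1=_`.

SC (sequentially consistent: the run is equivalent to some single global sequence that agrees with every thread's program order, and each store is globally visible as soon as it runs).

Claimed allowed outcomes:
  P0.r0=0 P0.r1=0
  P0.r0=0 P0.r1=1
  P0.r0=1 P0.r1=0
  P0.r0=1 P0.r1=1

spurious: P0.r0=1 P0.r1=0

outcome vector order: (P0.r0,P0.r1)
under SC → 00, 01, 11
claimed∖SC = {10}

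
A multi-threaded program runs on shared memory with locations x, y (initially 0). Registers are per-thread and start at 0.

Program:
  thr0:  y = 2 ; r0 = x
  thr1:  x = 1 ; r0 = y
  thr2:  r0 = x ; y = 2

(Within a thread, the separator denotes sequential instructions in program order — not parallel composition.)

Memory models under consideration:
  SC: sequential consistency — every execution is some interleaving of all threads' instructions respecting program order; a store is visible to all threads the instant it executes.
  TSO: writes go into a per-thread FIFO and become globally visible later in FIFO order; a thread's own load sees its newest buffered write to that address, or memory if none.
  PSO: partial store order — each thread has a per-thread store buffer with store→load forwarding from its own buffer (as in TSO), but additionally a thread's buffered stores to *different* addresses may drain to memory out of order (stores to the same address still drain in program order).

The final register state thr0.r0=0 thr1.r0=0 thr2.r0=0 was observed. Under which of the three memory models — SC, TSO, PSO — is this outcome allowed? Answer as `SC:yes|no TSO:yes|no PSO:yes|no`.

outcome vector order: (thr0.r0,thr1.r0,thr2.r0)
SC (6): (0,2,0), (0,2,1), (1,0,0), (1,0,1), (1,2,0), (1,2,1)
TSO (8): (0,0,0), (0,0,1), (0,2,0), (0,2,1), (1,0,0), (1,0,1), (1,2,0), (1,2,1)
PSO (8): (0,0,0), (0,0,1), (0,2,0), (0,2,1), (1,0,0), (1,0,1), (1,2,0), (1,2,1)
target (0,0,0) ∈ {TSO,PSO}

SC:no TSO:yes PSO:yes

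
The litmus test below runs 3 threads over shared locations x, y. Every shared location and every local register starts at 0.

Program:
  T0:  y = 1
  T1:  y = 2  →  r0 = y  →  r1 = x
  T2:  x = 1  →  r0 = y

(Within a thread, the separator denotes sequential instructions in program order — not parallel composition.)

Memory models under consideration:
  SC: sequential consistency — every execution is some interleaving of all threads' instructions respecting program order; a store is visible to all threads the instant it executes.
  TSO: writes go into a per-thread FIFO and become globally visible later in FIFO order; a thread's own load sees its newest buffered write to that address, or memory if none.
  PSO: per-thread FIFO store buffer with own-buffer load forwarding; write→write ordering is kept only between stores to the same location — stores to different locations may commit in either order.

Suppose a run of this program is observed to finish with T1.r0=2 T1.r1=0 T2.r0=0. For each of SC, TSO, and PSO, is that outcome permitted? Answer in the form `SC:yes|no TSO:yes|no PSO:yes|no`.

SC:no TSO:yes PSO:yes

outcome vector order: (T1.r0,T1.r1,T2.r0)
[SC] allowed = {<1 0 1> <1 1 0> <1 1 1> <1 1 2> <2 0 1> <2 0 2> <2 1 0> <2 1 1> <2 1 2>}
[TSO] allowed = {<1 0 0> <1 0 1> <1 0 2> <1 1 0> <1 1 1> <1 1 2> <2 0 0> <2 0 1> <2 0 2> <2 1 0> <2 1 1> <2 1 2>}
[PSO] allowed = {<1 0 0> <1 0 1> <1 0 2> <1 1 0> <1 1 1> <1 1 2> <2 0 0> <2 0 1> <2 0 2> <2 1 0> <2 1 1> <2 1 2>}
target <2 0 0> ∈ {TSO,PSO}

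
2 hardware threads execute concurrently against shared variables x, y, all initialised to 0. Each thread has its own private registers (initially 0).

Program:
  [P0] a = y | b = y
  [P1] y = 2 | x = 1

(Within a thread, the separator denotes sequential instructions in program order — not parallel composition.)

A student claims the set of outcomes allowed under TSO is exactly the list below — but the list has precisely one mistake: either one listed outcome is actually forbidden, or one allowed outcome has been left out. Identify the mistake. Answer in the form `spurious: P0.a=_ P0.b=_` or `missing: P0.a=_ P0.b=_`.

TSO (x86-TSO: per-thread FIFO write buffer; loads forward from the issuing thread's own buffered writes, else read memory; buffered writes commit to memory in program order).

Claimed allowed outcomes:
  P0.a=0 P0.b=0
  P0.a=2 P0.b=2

missing: P0.a=0 P0.b=2

outcome vector order: (P0.a,P0.b)
[TSO] allowed = {(0,0), (0,2), (2,2)}
TSO∖claimed = {(0,2)}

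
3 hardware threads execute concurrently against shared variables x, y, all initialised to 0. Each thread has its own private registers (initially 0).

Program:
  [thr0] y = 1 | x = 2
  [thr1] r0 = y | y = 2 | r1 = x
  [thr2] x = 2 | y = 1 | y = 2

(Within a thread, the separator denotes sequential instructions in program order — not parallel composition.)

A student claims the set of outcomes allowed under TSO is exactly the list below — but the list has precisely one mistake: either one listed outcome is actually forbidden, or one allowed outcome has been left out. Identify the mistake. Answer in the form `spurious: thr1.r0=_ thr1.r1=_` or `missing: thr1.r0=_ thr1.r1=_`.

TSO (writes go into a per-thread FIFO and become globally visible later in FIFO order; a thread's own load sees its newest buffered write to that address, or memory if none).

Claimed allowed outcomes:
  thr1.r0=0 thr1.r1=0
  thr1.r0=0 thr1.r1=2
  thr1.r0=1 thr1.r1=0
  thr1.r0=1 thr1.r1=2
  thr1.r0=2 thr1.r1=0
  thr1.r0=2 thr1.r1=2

spurious: thr1.r0=2 thr1.r1=0

outcome vector order: (thr1.r0,thr1.r1)
TSO (5): 0/0 0/2 1/0 1/2 2/2
claimed∖TSO = {2/0}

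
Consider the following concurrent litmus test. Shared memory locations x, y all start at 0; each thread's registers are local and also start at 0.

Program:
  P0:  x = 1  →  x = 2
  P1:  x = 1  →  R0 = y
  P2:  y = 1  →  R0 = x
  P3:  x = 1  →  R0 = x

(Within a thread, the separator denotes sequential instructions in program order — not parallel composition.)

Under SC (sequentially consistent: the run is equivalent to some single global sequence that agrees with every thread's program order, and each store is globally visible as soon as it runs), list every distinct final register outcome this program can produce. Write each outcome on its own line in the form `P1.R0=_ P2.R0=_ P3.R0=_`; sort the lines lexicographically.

P1.R0=0 P2.R0=1 P3.R0=1
P1.R0=0 P2.R0=1 P3.R0=2
P1.R0=0 P2.R0=2 P3.R0=1
P1.R0=0 P2.R0=2 P3.R0=2
P1.R0=1 P2.R0=0 P3.R0=1
P1.R0=1 P2.R0=0 P3.R0=2
P1.R0=1 P2.R0=1 P3.R0=1
P1.R0=1 P2.R0=1 P3.R0=2
P1.R0=1 P2.R0=2 P3.R0=1
P1.R0=1 P2.R0=2 P3.R0=2

outcome vector order: (P1.R0,P2.R0,P3.R0)
|SC outcomes| = 10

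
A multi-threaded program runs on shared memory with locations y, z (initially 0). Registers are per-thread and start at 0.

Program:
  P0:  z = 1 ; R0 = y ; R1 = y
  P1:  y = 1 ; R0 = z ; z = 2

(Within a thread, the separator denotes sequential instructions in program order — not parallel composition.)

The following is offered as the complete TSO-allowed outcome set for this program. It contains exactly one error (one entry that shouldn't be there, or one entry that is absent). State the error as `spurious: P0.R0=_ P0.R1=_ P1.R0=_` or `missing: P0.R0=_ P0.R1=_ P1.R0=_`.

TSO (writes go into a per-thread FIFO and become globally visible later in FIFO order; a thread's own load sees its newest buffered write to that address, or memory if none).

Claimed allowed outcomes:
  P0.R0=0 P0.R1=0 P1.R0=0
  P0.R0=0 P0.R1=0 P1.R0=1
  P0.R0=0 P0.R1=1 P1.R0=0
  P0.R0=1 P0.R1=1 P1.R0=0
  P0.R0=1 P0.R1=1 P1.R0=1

missing: P0.R0=0 P0.R1=1 P1.R0=1

outcome vector order: (P0.R0,P0.R1,P1.R0)
[TSO] allowed = {0/0/0, 0/0/1, 0/1/0, 0/1/1, 1/1/0, 1/1/1}
TSO∖claimed = {0/1/1}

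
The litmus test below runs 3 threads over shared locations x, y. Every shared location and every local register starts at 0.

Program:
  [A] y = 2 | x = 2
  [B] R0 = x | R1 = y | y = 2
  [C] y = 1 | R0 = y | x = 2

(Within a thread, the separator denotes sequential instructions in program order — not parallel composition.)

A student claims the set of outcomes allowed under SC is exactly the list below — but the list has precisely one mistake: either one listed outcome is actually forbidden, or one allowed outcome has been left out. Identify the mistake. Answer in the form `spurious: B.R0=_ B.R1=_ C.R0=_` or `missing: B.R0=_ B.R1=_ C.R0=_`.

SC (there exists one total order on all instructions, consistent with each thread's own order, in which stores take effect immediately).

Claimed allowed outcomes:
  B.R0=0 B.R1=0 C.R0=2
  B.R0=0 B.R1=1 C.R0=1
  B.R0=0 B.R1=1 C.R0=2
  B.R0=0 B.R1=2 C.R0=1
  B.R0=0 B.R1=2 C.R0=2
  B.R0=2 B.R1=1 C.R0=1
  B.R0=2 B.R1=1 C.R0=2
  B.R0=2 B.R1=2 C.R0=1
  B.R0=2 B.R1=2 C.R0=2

missing: B.R0=0 B.R1=0 C.R0=1

outcome vector order: (B.R0,B.R1,C.R0)
[SC] allowed = {<0 0 1> <0 0 2> <0 1 1> <0 1 2> <0 2 1> <0 2 2> <2 1 1> <2 1 2> <2 2 1> <2 2 2>}
SC∖claimed = {<0 0 1>}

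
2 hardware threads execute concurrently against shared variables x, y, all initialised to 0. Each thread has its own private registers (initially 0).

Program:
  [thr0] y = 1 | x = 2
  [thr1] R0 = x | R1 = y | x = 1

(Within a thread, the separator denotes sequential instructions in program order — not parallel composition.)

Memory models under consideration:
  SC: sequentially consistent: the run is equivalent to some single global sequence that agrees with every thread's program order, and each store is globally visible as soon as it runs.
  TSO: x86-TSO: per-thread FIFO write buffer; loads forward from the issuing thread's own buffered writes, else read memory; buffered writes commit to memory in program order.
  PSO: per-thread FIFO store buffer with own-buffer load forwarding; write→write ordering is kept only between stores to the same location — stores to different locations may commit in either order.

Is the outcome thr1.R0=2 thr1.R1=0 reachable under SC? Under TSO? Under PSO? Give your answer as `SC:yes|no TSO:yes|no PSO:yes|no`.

outcome vector order: (thr1.R0,thr1.R1)
SC (3): <0 0>; <0 1>; <2 1>
TSO (3): <0 0>; <0 1>; <2 1>
PSO (4): <0 0>; <0 1>; <2 0>; <2 1>
target <2 0> ∈ {PSO}

SC:no TSO:no PSO:yes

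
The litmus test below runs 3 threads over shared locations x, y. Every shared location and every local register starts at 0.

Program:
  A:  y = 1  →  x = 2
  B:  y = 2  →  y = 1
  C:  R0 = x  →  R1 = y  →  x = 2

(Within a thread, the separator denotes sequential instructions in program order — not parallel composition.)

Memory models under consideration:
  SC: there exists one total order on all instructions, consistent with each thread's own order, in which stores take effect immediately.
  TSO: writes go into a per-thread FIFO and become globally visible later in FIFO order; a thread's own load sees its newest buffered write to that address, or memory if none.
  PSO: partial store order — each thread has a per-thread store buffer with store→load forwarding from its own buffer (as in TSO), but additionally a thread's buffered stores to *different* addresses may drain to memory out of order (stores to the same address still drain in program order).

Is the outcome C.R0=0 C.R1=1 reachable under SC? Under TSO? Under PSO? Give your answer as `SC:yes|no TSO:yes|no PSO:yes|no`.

SC:yes TSO:yes PSO:yes

outcome vector order: (C.R0,C.R1)
under SC → 0/0; 0/1; 0/2; 2/1; 2/2
under TSO → 0/0; 0/1; 0/2; 2/1; 2/2
under PSO → 0/0; 0/1; 0/2; 2/0; 2/1; 2/2
target 0/1 ∈ {SC,TSO,PSO}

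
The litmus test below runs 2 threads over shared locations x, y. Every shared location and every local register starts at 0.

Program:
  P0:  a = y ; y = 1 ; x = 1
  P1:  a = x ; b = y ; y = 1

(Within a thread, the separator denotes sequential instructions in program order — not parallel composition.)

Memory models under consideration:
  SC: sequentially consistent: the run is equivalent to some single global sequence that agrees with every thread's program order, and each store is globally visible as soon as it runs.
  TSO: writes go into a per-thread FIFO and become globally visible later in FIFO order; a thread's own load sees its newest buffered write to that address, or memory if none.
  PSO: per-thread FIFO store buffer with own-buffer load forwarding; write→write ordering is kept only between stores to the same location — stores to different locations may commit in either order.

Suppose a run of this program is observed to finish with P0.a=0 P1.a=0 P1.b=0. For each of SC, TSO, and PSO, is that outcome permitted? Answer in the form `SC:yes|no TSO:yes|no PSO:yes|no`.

outcome vector order: (P0.a,P1.a,P1.b)
SC: 4 outcomes — {(0,0,0) (0,0,1) (0,1,1) (1,0,0)}
TSO: 4 outcomes — {(0,0,0) (0,0,1) (0,1,1) (1,0,0)}
PSO: 5 outcomes — {(0,0,0) (0,0,1) (0,1,0) (0,1,1) (1,0,0)}
target (0,0,0) ∈ {SC,TSO,PSO}

SC:yes TSO:yes PSO:yes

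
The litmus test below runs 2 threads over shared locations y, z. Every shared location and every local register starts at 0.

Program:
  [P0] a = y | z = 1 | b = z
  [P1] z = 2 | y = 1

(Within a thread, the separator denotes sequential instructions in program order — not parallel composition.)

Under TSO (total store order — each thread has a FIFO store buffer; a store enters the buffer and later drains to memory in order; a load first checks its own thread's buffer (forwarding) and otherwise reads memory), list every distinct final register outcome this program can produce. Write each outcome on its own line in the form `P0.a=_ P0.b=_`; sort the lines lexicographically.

P0.a=0 P0.b=1
P0.a=0 P0.b=2
P0.a=1 P0.b=1

outcome vector order: (P0.a,P0.b)
|TSO outcomes| = 3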